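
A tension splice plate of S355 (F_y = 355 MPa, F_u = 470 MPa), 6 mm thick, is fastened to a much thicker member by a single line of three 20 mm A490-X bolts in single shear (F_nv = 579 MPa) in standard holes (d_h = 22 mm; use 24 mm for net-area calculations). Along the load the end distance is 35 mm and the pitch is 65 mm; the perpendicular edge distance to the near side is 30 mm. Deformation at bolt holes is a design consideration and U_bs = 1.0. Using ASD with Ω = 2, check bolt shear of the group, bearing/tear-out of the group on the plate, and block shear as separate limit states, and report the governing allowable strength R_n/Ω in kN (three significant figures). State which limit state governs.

114 kN (block shear governs)

Bolt shear: A_b = π·20²/4 = 314.2 mm²; R_n = 579 × 314.2 × 3 × 1 / 1000 = 545.7 kN → 545.7 / 2 = 273 kN.
Bearing: edge l_c = 24, r_n = 81.22 kN; interior l_c = 43, r_n = 135.4 kN; R_n = 81.22 + 2·135.4 = 351.9 kN → 176 kN.
Block shear: A_gv = 990, A_nv = 630, A_nt = 108 mm²; R_n = min(0.6F_uA_nv, 0.6F_yA_gv) + U_bs·F_u·A_nt = 228.4 kN → 114 kN.
Block shear governs: 114 kN.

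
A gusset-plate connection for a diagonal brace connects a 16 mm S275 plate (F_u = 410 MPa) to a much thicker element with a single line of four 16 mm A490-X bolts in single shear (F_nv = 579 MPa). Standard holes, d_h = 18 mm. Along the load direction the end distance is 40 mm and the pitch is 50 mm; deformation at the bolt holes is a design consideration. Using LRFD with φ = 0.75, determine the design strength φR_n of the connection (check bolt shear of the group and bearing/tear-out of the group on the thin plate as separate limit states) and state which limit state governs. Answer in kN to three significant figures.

349 kN (bolt shear governs)

Bolt shear: A_b = π·16²/4 = 201.1 mm²; R_n = 579 × 201.1 × 4 × 1 / 1000 = 465.7 kN → 0.75 × 465.7 = 349 kN.
Bearing (1.2 l_c t F_u ≤ 2.4 d t F_u): upper limit = 2.4·16·16·410 / 1000 = 251.9 kN.
  Edge l_c = 40 − 18/2 = 31 → r_n = 244 kN; interior l_c = 50 − 18 = 32 → r_n = 251.9 kN.
  R_n,bearing = 1·244 + 3·251.9 = 999.7 kN → 0.75 × 999.7 = 750 kN.
Bolt shear governs: 349 kN.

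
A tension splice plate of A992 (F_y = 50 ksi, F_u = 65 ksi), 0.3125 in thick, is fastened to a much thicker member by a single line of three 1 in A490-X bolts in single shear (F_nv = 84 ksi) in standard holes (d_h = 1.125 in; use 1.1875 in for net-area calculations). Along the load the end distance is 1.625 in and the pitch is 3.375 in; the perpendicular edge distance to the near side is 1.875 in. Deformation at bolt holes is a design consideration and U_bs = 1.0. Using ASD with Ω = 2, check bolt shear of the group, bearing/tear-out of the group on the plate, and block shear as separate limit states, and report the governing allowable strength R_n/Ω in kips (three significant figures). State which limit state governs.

Bolt shear: A_b = π·1²/4 = 0.7854 in²; R_n = 84 × 0.7854 × 3 × 1 = 197.9 kips → 197.9 / 2 = 99 kips.
Bearing: edge l_c = 1.062, r_n = 25.9 kips; interior l_c = 2.25, r_n = 48.75 kips; R_n = 25.9 + 2·48.75 = 123.4 kips → 61.7 kips.
Block shear: A_gv = 2.617, A_nv = 1.689, A_nt = 0.4004 in²; R_n = min(0.6F_uA_nv, 0.6F_yA_gv) + U_bs·F_u·A_nt = 91.91 kips → 46 kips.
Block shear governs: 46 kips.

46 kips (block shear governs)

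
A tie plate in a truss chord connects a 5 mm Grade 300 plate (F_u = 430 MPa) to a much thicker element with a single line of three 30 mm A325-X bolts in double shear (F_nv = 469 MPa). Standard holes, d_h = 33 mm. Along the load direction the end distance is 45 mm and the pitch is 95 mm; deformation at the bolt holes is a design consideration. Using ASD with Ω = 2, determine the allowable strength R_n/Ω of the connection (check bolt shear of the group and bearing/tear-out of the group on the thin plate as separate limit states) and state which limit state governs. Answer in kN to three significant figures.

192 kN (bearing governs)

Bolt shear: A_b = π·30²/4 = 706.9 mm²; R_n = 469 × 706.9 × 3 × 2 / 1000 = 1989 kN → 1989 / 2 = 995 kN.
Bearing (1.2 l_c t F_u ≤ 2.4 d t F_u): upper limit = 2.4·30·5·430 / 1000 = 154.8 kN.
  Edge l_c = 45 − 33/2 = 28.5 → r_n = 73.53 kN; interior l_c = 95 − 33 = 62 → r_n = 154.8 kN.
  R_n,bearing = 1·73.53 + 2·154.8 = 383.1 kN → 383.1 / 2 = 192 kN.
Bearing governs: 192 kN.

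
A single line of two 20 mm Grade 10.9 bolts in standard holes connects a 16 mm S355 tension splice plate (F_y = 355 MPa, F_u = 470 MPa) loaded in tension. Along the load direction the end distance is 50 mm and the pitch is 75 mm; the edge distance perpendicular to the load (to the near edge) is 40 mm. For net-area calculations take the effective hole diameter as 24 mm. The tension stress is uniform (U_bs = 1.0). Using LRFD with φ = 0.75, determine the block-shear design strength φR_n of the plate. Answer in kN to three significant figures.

459 kN

Shear plane L_v = 50 + 1·75 = 125 mm; A_gv = 125 × 16 = 2000 mm².
A_nv = (125 − 1.5·24) × 16 = 1424 mm².
A_nt = (40 − 0.5·24) × 16 = 448 mm².
0.6 F_u A_nv = 401.6 kN; 0.6 F_y A_gv = 426 kN → shear rupture governs the shear term.
R_n = 401.6 + 1.0 × 470 × 448 / 1000 = 612.1 kN.
Design strength φR_n = 0.75 × 612.1 = 459 kN.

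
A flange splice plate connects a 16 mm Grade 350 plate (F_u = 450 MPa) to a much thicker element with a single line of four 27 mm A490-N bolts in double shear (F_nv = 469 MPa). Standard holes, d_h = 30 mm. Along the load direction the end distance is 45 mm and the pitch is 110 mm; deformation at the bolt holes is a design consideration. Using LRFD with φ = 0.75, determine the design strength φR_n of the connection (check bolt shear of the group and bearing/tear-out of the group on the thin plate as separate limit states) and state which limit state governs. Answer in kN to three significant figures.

Bolt shear: A_b = π·27²/4 = 572.6 mm²; R_n = 469 × 572.6 × 4 × 2 / 1000 = 2148 kN → 0.75 × 2148 = 1610 kN.
Bearing (1.2 l_c t F_u ≤ 2.4 d t F_u): upper limit = 2.4·27·16·450 / 1000 = 466.6 kN.
  Edge l_c = 45 − 30/2 = 30 → r_n = 259.2 kN; interior l_c = 110 − 30 = 80 → r_n = 466.6 kN.
  R_n,bearing = 1·259.2 + 3·466.6 = 1659 kN → 0.75 × 1659 = 1240 kN.
Bearing governs: 1240 kN.

1240 kN (bearing governs)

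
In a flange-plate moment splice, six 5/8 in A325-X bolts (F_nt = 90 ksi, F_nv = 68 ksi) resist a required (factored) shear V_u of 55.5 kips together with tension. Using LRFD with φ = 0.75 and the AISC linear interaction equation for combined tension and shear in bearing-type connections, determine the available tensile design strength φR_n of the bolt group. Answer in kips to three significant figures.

88.1 kips

A_b = π·0.625²/4 = 0.3068 in²; f_rv = 55.5 / (6 × 0.3068) = 30.15 ksi.
F'_nt = 1.3 F_nt − (F_nt / φF_nv) f_rv = 1.3·90 − (90/(0.75·68))·30.15 = 63.79 ksi, capped at F_nt → F'_nt = 63.79 ksi.
R_n = F'_nt · A_b · n = 63.79 × 0.3068 × 6 = 117.4 kips.
Design strength φR_n = 0.75 × 117.4 = 88.1 kips.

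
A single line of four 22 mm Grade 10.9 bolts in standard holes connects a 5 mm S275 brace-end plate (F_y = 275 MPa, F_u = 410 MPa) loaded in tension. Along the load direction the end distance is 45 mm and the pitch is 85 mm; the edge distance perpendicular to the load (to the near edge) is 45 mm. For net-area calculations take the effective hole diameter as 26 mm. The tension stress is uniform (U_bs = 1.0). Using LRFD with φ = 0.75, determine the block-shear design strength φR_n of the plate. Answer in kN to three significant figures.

235 kN

Shear plane L_v = 45 + 3·85 = 300 mm; A_gv = 300 × 5 = 1500 mm².
A_nv = (300 − 3.5·26) × 5 = 1045 mm².
A_nt = (45 − 0.5·26) × 5 = 160 mm².
0.6 F_u A_nv = 257.1 kN; 0.6 F_y A_gv = 247.5 kN → shear yielding governs the shear term.
R_n = 247.5 + 1.0 × 410 × 160 / 1000 = 313.1 kN.
Design strength φR_n = 0.75 × 313.1 = 235 kN.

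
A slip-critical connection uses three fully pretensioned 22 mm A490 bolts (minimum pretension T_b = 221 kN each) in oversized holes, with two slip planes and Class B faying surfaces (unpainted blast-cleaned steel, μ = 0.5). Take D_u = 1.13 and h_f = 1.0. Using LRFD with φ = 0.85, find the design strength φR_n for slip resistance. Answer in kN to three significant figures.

R_n = μ · D_u · h_f · T_b · n_s · n_b = 0.5 × 1.13 × 1.0 × 221 × 2 × 3 = 749.2 kN.
Design strength φR_n = 0.85 × 749.2 = 637 kN.

637 kN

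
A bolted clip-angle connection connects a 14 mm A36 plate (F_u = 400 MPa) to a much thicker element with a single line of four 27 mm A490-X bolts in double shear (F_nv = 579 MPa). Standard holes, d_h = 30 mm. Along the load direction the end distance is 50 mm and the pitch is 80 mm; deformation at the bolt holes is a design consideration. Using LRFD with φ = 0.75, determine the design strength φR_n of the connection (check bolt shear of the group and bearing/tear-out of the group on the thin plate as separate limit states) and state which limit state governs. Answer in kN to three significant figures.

932 kN (bearing governs)

Bolt shear: A_b = π·27²/4 = 572.6 mm²; R_n = 579 × 572.6 × 4 × 2 / 1000 = 2652 kN → 0.75 × 2652 = 1990 kN.
Bearing (1.2 l_c t F_u ≤ 2.4 d t F_u): upper limit = 2.4·27·14·400 / 1000 = 362.9 kN.
  Edge l_c = 50 − 30/2 = 35 → r_n = 235.2 kN; interior l_c = 80 − 30 = 50 → r_n = 336 kN.
  R_n,bearing = 1·235.2 + 3·336 = 1243 kN → 0.75 × 1243 = 932 kN.
Bearing governs: 932 kN.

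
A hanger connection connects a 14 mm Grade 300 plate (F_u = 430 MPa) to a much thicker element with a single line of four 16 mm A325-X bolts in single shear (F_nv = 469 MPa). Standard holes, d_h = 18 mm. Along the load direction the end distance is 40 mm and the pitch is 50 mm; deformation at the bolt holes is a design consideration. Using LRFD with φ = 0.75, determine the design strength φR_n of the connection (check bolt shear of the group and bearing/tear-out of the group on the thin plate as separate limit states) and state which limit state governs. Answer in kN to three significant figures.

283 kN (bolt shear governs)

Bolt shear: A_b = π·16²/4 = 201.1 mm²; R_n = 469 × 201.1 × 4 × 1 / 1000 = 377.2 kN → 0.75 × 377.2 = 283 kN.
Bearing (1.2 l_c t F_u ≤ 2.4 d t F_u): upper limit = 2.4·16·14·430 / 1000 = 231.2 kN.
  Edge l_c = 40 − 18/2 = 31 → r_n = 223.9 kN; interior l_c = 50 − 18 = 32 → r_n = 231.2 kN.
  R_n,bearing = 1·223.9 + 3·231.2 = 917.4 kN → 0.75 × 917.4 = 688 kN.
Bolt shear governs: 283 kN.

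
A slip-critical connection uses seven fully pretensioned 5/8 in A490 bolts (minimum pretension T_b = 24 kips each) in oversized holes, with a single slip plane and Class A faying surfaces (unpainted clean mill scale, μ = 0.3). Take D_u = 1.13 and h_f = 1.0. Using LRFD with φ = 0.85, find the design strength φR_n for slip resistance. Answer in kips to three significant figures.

R_n = μ · D_u · h_f · T_b · n_s · n_b = 0.3 × 1.13 × 1.0 × 24 × 1 × 7 = 56.95 kips.
Design strength φR_n = 0.85 × 56.95 = 48.4 kips.

48.4 kips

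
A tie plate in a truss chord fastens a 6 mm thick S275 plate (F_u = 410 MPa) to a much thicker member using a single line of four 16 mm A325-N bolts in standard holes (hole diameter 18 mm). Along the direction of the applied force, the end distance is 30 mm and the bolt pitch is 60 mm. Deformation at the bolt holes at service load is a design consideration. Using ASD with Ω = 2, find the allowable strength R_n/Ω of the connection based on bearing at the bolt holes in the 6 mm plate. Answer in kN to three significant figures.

Per bolt r_n = 1.2 l_c t F_u ≤ 2.4 d t F_u; upper limit = 2.4 × 16 × 6 × 410 / 1000 = 94.46 kN.
Edge bolt: l_c = 30 − 18/2 = 21 mm → 1.2 × 21 × 6 × 410 / 1000 = 61.99 → r_n = 61.99 kN.
Interior bolts: l_c = 60 − 18 = 42 mm → 1.2 × 42 × 6 × 410 / 1000 = 124 → r_n = 94.46 kN.
R_n = 1 × 61.99 + 3 × 94.46 = 345.4 kN.
Allowable strength R_n/Ω = 345.4 / 2 = 173 kN.

173 kN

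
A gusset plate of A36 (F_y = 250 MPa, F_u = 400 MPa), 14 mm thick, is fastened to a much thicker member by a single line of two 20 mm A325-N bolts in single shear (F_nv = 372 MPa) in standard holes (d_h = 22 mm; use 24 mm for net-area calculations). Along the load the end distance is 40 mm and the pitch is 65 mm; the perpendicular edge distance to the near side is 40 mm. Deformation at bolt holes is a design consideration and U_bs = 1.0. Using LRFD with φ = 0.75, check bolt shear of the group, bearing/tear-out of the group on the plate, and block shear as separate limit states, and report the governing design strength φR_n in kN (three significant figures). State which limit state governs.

175 kN (bolt shear governs)

Bolt shear: A_b = π·20²/4 = 314.2 mm²; R_n = 372 × 314.2 × 2 × 1 / 1000 = 233.7 kN → 0.75 × 233.7 = 175 kN.
Bearing: edge l_c = 29, r_n = 194.9 kN; interior l_c = 43, r_n = 268.8 kN; R_n = 194.9 + 1·268.8 = 463.7 kN → 348 kN.
Block shear: A_gv = 1470, A_nv = 966, A_nt = 392 mm²; R_n = min(0.6F_uA_nv, 0.6F_yA_gv) + U_bs·F_u·A_nt = 377.3 kN → 283 kN.
Bolt shear governs: 175 kN.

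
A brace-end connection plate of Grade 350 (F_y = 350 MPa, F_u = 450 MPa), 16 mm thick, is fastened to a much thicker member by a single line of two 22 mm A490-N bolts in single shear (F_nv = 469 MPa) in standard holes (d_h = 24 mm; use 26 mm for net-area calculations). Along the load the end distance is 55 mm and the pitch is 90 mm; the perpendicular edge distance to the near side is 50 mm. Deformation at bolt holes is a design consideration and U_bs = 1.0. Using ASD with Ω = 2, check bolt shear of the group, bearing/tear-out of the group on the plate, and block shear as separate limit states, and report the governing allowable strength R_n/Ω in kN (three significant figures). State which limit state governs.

178 kN (bolt shear governs)

Bolt shear: A_b = π·22²/4 = 380.1 mm²; R_n = 469 × 380.1 × 2 × 1 / 1000 = 356.6 kN → 356.6 / 2 = 178 kN.
Bearing: edge l_c = 43, r_n = 371.5 kN; interior l_c = 66, r_n = 380.2 kN; R_n = 371.5 + 1·380.2 = 751.7 kN → 376 kN.
Block shear: A_gv = 2320, A_nv = 1696, A_nt = 592 mm²; R_n = min(0.6F_uA_nv, 0.6F_yA_gv) + U_bs·F_u·A_nt = 724.3 kN → 362 kN.
Bolt shear governs: 178 kN.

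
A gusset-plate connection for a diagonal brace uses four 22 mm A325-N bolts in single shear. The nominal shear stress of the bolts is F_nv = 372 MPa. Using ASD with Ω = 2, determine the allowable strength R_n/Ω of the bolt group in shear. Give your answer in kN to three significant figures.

283 kN

A_b = π × 22² / 4 = 380.1 mm².
R_n = F_nv · A_b · n · n_s = 372 × 380.1 × 4 × 1 / 1000 = 565.6 kN.
Allowable strength R_n/Ω = 565.6 / 2 = 283 kN.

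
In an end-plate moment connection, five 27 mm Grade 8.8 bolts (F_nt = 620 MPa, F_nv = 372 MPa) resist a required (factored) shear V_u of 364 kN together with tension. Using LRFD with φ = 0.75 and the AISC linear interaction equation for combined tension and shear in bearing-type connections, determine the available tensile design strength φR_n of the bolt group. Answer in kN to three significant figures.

A_b = π·27²/4 = 572.6 mm²; f_rv = 364 × 1000 / (5 × 572.6) = 127.1 MPa.
F'_nt = 1.3 F_nt − (F_nt / φF_nv) f_rv = 1.3·620 − (620/(0.75·372))·127.1 = 523.4 MPa, capped at F_nt → F'_nt = 523.4 MPa.
R_n = F'_nt · A_b · n = 523.4 × 572.6 × 5 / 1000 = 1499 kN.
Design strength φR_n = 0.75 × 1499 = 1120 kN.

1120 kN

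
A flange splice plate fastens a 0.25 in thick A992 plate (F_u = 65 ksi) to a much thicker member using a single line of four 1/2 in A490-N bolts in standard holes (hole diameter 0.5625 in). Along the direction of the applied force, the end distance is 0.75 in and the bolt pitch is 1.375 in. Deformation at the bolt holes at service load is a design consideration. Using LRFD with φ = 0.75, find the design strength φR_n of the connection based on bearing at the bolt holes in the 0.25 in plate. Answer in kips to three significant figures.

Per bolt r_n = 1.2 l_c t F_u ≤ 2.4 d t F_u; upper limit = 2.4 × 0.5 × 0.25 × 65 = 19.5 kips.
Edge bolt: l_c = 0.75 − 0.5625/2 = 0.4688 in → 1.2 × 0.4688 × 0.25 × 65 = 9.141 → r_n = 9.141 kips.
Interior bolts: l_c = 1.375 − 0.5625 = 0.8125 in → 1.2 × 0.8125 × 0.25 × 65 = 15.84 → r_n = 15.84 kips.
R_n = 1 × 9.141 + 3 × 15.84 = 56.67 kips.
Design strength φR_n = 0.75 × 56.67 = 42.5 kips.

42.5 kips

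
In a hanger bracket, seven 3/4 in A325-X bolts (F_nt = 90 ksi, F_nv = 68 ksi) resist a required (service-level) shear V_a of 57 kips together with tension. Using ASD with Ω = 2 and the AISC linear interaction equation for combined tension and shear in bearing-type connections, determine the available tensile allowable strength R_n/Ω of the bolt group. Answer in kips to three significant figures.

A_b = π·0.75²/4 = 0.4418 in²; f_rv = 57 / (7 × 0.4418) = 18.43 ksi.
F'_nt = 1.3 F_nt − (Ω F_nt / F_nv) f_rv = 1.3·90 − (2·90/68)·18.43 = 68.21 ksi, capped at F_nt → F'_nt = 68.21 ksi.
R_n = F'_nt · A_b · n = 68.21 × 0.4418 × 7 = 210.9 kips.
Allowable strength R_n/Ω = 210.9 / 2 = 105 kips.

105 kips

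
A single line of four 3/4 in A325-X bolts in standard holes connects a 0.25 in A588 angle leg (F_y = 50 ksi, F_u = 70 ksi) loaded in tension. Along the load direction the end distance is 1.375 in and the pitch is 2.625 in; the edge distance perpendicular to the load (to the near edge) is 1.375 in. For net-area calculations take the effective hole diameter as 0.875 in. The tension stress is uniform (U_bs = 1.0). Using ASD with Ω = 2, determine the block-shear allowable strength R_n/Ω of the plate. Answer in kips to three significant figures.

Shear plane L_v = 1.375 + 3·2.625 = 9.25 in; A_gv = 9.25 × 0.25 = 2.312 in².
A_nv = (9.25 − 3.5·0.875) × 0.25 = 1.547 in².
A_nt = (1.375 − 0.5·0.875) × 0.25 = 0.2344 in².
0.6 F_u A_nv = 64.97 kips; 0.6 F_y A_gv = 69.38 kips → shear rupture governs the shear term.
R_n = 64.97 + 1.0 × 70 × 0.2344 = 81.38 kips.
Allowable strength R_n/Ω = 81.38 / 2 = 40.7 kips.

40.7 kips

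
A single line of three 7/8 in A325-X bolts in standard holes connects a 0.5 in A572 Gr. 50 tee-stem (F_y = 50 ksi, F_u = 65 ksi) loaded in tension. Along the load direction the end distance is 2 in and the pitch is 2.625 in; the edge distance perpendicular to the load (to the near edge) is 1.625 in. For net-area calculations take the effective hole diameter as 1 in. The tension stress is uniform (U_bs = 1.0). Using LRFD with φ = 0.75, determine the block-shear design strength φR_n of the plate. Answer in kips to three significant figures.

96.9 kips

Shear plane L_v = 2 + 2·2.625 = 7.25 in; A_gv = 7.25 × 0.5 = 3.625 in².
A_nv = (7.25 − 2.5·1) × 0.5 = 2.375 in².
A_nt = (1.625 − 0.5·1) × 0.5 = 0.5625 in².
0.6 F_u A_nv = 92.62 kips; 0.6 F_y A_gv = 108.8 kips → shear rupture governs the shear term.
R_n = 92.62 + 1.0 × 65 × 0.5625 = 129.2 kips.
Design strength φR_n = 0.75 × 129.2 = 96.9 kips.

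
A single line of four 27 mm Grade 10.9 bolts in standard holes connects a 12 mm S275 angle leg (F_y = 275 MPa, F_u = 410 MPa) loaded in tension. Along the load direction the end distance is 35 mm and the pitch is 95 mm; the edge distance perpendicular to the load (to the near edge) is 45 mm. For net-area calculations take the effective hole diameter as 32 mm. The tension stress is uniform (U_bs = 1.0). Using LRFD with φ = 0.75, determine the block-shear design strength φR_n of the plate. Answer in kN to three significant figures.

Shear plane L_v = 35 + 3·95 = 320 mm; A_gv = 320 × 12 = 3840 mm².
A_nv = (320 − 3.5·32) × 12 = 2496 mm².
A_nt = (45 − 0.5·32) × 12 = 348 mm².
0.6 F_u A_nv = 614 kN; 0.6 F_y A_gv = 633.6 kN → shear rupture governs the shear term.
R_n = 614 + 1.0 × 410 × 348 / 1000 = 756.7 kN.
Design strength φR_n = 0.75 × 756.7 = 568 kN.

568 kN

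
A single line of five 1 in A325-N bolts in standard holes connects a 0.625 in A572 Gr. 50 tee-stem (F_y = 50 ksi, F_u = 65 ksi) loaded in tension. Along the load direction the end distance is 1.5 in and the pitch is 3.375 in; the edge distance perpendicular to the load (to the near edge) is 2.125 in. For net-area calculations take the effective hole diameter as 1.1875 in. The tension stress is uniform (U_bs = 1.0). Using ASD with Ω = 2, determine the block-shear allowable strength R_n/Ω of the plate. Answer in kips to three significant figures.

Shear plane L_v = 1.5 + 4·3.375 = 15 in; A_gv = 15 × 0.625 = 9.375 in².
A_nv = (15 − 4.5·1.1875) × 0.625 = 6.035 in².
A_nt = (2.125 − 0.5·1.1875) × 0.625 = 0.957 in².
0.6 F_u A_nv = 235.4 kips; 0.6 F_y A_gv = 281.2 kips → shear rupture governs the shear term.
R_n = 235.4 + 1.0 × 65 × 0.957 = 297.6 kips.
Allowable strength R_n/Ω = 297.6 / 2 = 149 kips.

149 kips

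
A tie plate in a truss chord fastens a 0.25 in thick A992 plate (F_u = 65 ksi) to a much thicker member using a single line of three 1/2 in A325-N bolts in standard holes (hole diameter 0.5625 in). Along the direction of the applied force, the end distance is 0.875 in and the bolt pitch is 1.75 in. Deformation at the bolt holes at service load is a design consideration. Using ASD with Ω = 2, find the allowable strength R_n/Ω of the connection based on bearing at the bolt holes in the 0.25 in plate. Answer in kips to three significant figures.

25.3 kips

Per bolt r_n = 1.2 l_c t F_u ≤ 2.4 d t F_u; upper limit = 2.4 × 0.5 × 0.25 × 65 = 19.5 kips.
Edge bolt: l_c = 0.875 − 0.5625/2 = 0.5938 in → 1.2 × 0.5938 × 0.25 × 65 = 11.58 → r_n = 11.58 kips.
Interior bolts: l_c = 1.75 − 0.5625 = 1.188 in → 1.2 × 1.188 × 0.25 × 65 = 23.16 → r_n = 19.5 kips.
R_n = 1 × 11.58 + 2 × 19.5 = 50.58 kips.
Allowable strength R_n/Ω = 50.58 / 2 = 25.3 kips.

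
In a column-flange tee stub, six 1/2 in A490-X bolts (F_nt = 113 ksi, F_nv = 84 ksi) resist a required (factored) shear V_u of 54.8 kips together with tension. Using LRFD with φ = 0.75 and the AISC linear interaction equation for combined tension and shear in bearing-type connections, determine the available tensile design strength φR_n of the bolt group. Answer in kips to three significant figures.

A_b = π·0.5²/4 = 0.1963 in²; f_rv = 54.8 / (6 × 0.1963) = 46.52 ksi.
F'_nt = 1.3 F_nt − (F_nt / φF_nv) f_rv = 1.3·113 − (113/(0.75·84))·46.52 = 63.47 ksi, capped at F_nt → F'_nt = 63.47 ksi.
R_n = F'_nt · A_b · n = 63.47 × 0.1963 × 6 = 74.77 kips.
Design strength φR_n = 0.75 × 74.77 = 56.1 kips.

56.1 kips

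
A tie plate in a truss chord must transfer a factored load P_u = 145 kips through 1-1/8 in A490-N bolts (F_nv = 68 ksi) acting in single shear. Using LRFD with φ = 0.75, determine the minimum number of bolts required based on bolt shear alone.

3 bolts

A_b = π·1.125²/4 = 0.994 in².
Per-bolt design strength φR_n = 0.75 × 68 × 0.994 × 1 = 50.69 kips.
n ≥ 145 / 50.69 = 2.86 → use 3 bolts.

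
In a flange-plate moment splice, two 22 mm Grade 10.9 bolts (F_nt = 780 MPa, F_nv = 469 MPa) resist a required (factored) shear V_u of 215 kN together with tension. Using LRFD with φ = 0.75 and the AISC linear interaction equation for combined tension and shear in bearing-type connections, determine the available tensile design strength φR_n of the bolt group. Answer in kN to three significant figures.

221 kN

A_b = π·22²/4 = 380.1 mm²; f_rv = 215 × 1000 / (2 × 380.1) = 282.8 MPa.
F'_nt = 1.3 F_nt − (F_nt / φF_nv) f_rv = 1.3·780 − (780/(0.75·469))·282.8 = 386.9 MPa, capped at F_nt → F'_nt = 386.9 MPa.
R_n = F'_nt · A_b · n = 386.9 × 380.1 × 2 / 1000 = 294.2 kN.
Design strength φR_n = 0.75 × 294.2 = 221 kN.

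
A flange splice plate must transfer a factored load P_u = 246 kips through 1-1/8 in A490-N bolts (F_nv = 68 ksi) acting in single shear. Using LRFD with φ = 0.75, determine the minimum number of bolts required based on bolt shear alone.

A_b = π·1.125²/4 = 0.994 in².
Per-bolt design strength φR_n = 0.75 × 68 × 0.994 × 1 = 50.69 kips.
n ≥ 246 / 50.69 = 4.853 → use 5 bolts.

5 bolts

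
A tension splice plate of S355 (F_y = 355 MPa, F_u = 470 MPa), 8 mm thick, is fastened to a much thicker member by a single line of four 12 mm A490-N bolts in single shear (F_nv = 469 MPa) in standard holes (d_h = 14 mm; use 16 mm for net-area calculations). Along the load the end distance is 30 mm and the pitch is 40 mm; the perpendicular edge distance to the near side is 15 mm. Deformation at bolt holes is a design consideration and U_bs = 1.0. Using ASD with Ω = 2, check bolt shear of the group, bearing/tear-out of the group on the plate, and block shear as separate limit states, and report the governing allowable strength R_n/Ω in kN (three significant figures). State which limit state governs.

Bolt shear: A_b = π·12²/4 = 113.1 mm²; R_n = 469 × 113.1 × 4 × 1 / 1000 = 212.2 kN → 212.2 / 2 = 106 kN.
Bearing: edge l_c = 23, r_n = 103.8 kN; interior l_c = 26, r_n = 108.3 kN; R_n = 103.8 + 3·108.3 = 428.6 kN → 214 kN.
Block shear: A_gv = 1200, A_nv = 752, A_nt = 56 mm²; R_n = min(0.6F_uA_nv, 0.6F_yA_gv) + U_bs·F_u·A_nt = 238.4 kN → 119 kN.
Bolt shear governs: 106 kN.

106 kN (bolt shear governs)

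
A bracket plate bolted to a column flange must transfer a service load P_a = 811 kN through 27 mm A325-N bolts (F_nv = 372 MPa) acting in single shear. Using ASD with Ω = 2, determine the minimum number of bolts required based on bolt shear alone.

8 bolts

A_b = π·27²/4 = 572.6 mm².
Per-bolt allowable strength R_n/Ω = 372 × 572.6 × 1 / 1000 / 2 = 106.5 kN.
n ≥ 811 / 106.5 = 7.615 → use 8 bolts.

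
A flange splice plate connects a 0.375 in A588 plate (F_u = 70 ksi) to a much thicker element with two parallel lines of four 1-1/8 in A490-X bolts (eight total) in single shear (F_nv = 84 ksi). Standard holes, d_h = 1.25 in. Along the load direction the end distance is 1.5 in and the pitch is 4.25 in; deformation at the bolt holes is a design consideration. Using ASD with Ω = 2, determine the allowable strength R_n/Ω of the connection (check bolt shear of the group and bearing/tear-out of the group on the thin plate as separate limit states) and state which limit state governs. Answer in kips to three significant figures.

240 kips (bearing governs)

Bolt shear: A_b = π·1.125²/4 = 0.994 in²; R_n = 84 × 0.994 × 8 × 1 = 668 kips → 668 / 2 = 334 kips.
Bearing (1.2 l_c t F_u ≤ 2.4 d t F_u): upper limit = 2.4·1.125·0.375·70 = 70.88 kips.
  Edge l_c = 1.5 − 1.25/2 = 0.875 → r_n = 27.56 kips; interior l_c = 4.25 − 1.25 = 3 → r_n = 70.88 kips.
  R_n,bearing = 2·27.56 + 6·70.88 = 480.4 kips → 480.4 / 2 = 240 kips.
Bearing governs: 240 kips.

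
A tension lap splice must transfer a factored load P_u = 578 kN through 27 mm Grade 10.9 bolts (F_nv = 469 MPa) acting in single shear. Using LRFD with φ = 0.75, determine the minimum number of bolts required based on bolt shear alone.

3 bolts

A_b = π·27²/4 = 572.6 mm².
Per-bolt design strength φR_n = 0.75 × 469 × 572.6 × 1 / 1000 = 201.4 kN.
n ≥ 578 / 201.4 = 2.87 → use 3 bolts.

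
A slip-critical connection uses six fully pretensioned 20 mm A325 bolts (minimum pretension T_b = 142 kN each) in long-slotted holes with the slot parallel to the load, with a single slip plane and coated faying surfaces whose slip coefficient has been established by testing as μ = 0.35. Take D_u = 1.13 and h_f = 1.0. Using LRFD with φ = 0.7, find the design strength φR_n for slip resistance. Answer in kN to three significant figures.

R_n = μ · D_u · h_f · T_b · n_s · n_b = 0.35 × 1.13 × 1.0 × 142 × 1 × 6 = 337 kN.
Design strength φR_n = 0.7 × 337 = 236 kN.

236 kN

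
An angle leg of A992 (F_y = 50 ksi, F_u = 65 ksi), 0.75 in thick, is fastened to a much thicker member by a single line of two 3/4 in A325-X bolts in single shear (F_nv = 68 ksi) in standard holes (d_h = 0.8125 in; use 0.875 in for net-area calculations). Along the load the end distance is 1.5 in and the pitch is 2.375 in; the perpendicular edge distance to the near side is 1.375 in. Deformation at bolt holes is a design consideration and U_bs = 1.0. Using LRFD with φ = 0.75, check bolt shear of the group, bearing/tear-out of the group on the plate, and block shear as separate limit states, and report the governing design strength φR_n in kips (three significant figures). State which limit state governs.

Bolt shear: A_b = π·0.75²/4 = 0.4418 in²; R_n = 68 × 0.4418 × 2 × 1 = 60.08 kips → 0.75 × 60.08 = 45.1 kips.
Bearing: edge l_c = 1.094, r_n = 63.98 kips; interior l_c = 1.562, r_n = 87.75 kips; R_n = 63.98 + 1·87.75 = 151.7 kips → 114 kips.
Block shear: A_gv = 2.906, A_nv = 1.922, A_nt = 0.7031 in²; R_n = min(0.6F_uA_nv, 0.6F_yA_gv) + U_bs·F_u·A_nt = 120.7 kips → 90.5 kips.
Bolt shear governs: 45.1 kips.

45.1 kips (bolt shear governs)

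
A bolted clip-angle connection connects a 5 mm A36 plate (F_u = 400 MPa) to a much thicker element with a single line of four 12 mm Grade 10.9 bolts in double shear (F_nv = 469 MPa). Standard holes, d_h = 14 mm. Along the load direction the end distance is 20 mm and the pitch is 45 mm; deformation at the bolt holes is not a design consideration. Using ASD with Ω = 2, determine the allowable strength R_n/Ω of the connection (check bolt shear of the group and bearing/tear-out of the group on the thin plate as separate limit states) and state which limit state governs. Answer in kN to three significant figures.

Bolt shear: A_b = π·12²/4 = 113.1 mm²; R_n = 469 × 113.1 × 4 × 2 / 1000 = 424.3 kN → 424.3 / 2 = 212 kN.
Bearing (1.5 l_c t F_u ≤ 3.0 d t F_u): upper limit = 3.0·12·5·400 / 1000 = 72 kN.
  Edge l_c = 20 − 14/2 = 13 → r_n = 39 kN; interior l_c = 45 − 14 = 31 → r_n = 72 kN.
  R_n,bearing = 1·39 + 3·72 = 255 kN → 255 / 2 = 128 kN.
Bearing governs: 128 kN.

128 kN (bearing governs)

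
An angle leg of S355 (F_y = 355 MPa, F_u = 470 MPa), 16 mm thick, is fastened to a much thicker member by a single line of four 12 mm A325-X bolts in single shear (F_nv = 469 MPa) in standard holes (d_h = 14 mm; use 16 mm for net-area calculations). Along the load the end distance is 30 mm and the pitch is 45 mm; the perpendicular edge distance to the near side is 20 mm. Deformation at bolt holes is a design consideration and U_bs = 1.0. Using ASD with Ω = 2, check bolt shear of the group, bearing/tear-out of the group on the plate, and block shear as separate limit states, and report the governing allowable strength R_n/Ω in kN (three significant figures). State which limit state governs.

Bolt shear: A_b = π·12²/4 = 113.1 mm²; R_n = 469 × 113.1 × 4 × 1 / 1000 = 212.2 kN → 212.2 / 2 = 106 kN.
Bearing: edge l_c = 23, r_n = 207.6 kN; interior l_c = 31, r_n = 216.6 kN; R_n = 207.6 + 3·216.6 = 857.3 kN → 429 kN.
Block shear: A_gv = 2640, A_nv = 1744, A_nt = 192 mm²; R_n = min(0.6F_uA_nv, 0.6F_yA_gv) + U_bs·F_u·A_nt = 582 kN → 291 kN.
Bolt shear governs: 106 kN.

106 kN (bolt shear governs)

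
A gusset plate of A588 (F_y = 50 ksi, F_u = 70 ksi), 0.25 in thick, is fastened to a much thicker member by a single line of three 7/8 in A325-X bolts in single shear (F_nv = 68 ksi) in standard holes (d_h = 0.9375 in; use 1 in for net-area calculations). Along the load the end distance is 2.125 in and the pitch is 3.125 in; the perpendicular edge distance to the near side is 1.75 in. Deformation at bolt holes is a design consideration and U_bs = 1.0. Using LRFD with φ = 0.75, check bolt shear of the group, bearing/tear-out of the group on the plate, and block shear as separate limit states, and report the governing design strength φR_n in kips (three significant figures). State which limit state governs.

62.7 kips (block shear governs)

Bolt shear: A_b = π·0.875²/4 = 0.6013 in²; R_n = 68 × 0.6013 × 3 × 1 = 122.7 kips → 0.75 × 122.7 = 92 kips.
Bearing: edge l_c = 1.656, r_n = 34.78 kips; interior l_c = 2.188, r_n = 36.75 kips; R_n = 34.78 + 2·36.75 = 108.3 kips → 81.2 kips.
Block shear: A_gv = 2.094, A_nv = 1.469, A_nt = 0.3125 in²; R_n = min(0.6F_uA_nv, 0.6F_yA_gv) + U_bs·F_u·A_nt = 83.56 kips → 62.7 kips.
Block shear governs: 62.7 kips.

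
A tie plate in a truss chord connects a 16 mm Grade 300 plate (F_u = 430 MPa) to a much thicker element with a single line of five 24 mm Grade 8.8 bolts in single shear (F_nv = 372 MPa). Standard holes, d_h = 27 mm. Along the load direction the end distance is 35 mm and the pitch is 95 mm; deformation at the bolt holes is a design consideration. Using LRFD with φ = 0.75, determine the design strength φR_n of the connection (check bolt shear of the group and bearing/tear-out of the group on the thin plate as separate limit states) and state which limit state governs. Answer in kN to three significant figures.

Bolt shear: A_b = π·24²/4 = 452.4 mm²; R_n = 372 × 452.4 × 5 × 1 / 1000 = 841.4 kN → 0.75 × 841.4 = 631 kN.
Bearing (1.2 l_c t F_u ≤ 2.4 d t F_u): upper limit = 2.4·24·16·430 / 1000 = 396.3 kN.
  Edge l_c = 35 − 27/2 = 21.5 → r_n = 177.5 kN; interior l_c = 95 − 27 = 68 → r_n = 396.3 kN.
  R_n,bearing = 1·177.5 + 4·396.3 = 1763 kN → 0.75 × 1763 = 1320 kN.
Bolt shear governs: 631 kN.

631 kN (bolt shear governs)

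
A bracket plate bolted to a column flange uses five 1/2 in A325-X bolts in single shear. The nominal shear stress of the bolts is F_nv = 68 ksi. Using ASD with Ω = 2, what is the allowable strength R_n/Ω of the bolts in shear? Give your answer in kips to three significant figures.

33.4 kips

A_b = π × 0.5² / 4 = 0.1963 in².
R_n = F_nv · A_b · n · n_s = 68 × 0.1963 × 5 × 1 = 66.76 kips.
Allowable strength R_n/Ω = 66.76 / 2 = 33.4 kips.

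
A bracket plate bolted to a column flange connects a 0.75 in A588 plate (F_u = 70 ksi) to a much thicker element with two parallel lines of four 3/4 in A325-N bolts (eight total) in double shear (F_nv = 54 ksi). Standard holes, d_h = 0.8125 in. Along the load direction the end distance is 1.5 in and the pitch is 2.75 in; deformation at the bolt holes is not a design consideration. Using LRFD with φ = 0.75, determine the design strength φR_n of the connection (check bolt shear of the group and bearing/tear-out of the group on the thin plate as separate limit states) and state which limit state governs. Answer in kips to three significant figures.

Bolt shear: A_b = π·0.75²/4 = 0.4418 in²; R_n = 54 × 0.4418 × 8 × 2 = 381.7 kips → 0.75 × 381.7 = 286 kips.
Bearing (1.5 l_c t F_u ≤ 3.0 d t F_u): upper limit = 3.0·0.75·0.75·70 = 118.1 kips.
  Edge l_c = 1.5 − 0.8125/2 = 1.094 → r_n = 86.13 kips; interior l_c = 2.75 − 0.8125 = 1.938 → r_n = 118.1 kips.
  R_n,bearing = 2·86.13 + 6·118.1 = 881 kips → 0.75 × 881 = 661 kips.
Bolt shear governs: 286 kips.

286 kips (bolt shear governs)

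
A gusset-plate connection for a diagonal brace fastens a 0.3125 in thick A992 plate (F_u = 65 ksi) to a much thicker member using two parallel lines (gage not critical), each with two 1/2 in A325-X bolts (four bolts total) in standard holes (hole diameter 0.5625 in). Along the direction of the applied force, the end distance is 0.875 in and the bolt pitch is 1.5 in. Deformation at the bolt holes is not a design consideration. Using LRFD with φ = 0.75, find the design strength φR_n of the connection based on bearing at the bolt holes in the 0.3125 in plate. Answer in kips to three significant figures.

Per bolt r_n = 1.5 l_c t F_u ≤ 3.0 d t F_u; upper limit = 3.0 × 0.5 × 0.3125 × 65 = 30.47 kips.
Edge bolt: l_c = 0.875 − 0.5625/2 = 0.5938 in → 1.5 × 0.5938 × 0.3125 × 65 = 18.09 → r_n = 18.09 kips.
Interior bolts: l_c = 1.5 − 0.5625 = 0.9375 in → 1.5 × 0.9375 × 0.3125 × 65 = 28.56 → r_n = 28.56 kips.
R_n = 2 × 18.09 + 2 × 28.56 = 93.31 kips.
Design strength φR_n = 0.75 × 93.31 = 70 kips.

70 kips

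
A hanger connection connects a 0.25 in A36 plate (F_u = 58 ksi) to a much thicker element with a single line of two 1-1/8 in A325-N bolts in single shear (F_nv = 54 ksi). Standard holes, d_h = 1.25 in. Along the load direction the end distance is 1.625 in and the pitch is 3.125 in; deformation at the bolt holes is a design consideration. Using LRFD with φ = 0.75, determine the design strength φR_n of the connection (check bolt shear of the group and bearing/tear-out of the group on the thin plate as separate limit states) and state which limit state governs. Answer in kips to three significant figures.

37.5 kips (bearing governs)

Bolt shear: A_b = π·1.125²/4 = 0.994 in²; R_n = 54 × 0.994 × 2 × 1 = 107.4 kips → 0.75 × 107.4 = 80.5 kips.
Bearing (1.2 l_c t F_u ≤ 2.4 d t F_u): upper limit = 2.4·1.125·0.25·58 = 39.15 kips.
  Edge l_c = 1.625 − 1.25/2 = 1 → r_n = 17.4 kips; interior l_c = 3.125 − 1.25 = 1.875 → r_n = 32.62 kips.
  R_n,bearing = 1·17.4 + 1·32.62 = 50.02 kips → 0.75 × 50.02 = 37.5 kips.
Bearing governs: 37.5 kips.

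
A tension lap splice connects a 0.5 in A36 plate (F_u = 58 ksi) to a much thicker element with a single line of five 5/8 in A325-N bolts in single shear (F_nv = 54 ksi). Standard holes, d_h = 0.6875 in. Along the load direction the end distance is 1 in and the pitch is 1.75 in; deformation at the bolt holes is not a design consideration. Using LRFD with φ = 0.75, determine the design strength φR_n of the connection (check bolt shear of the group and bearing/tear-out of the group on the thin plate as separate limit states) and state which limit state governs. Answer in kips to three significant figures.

62.1 kips (bolt shear governs)

Bolt shear: A_b = π·0.625²/4 = 0.3068 in²; R_n = 54 × 0.3068 × 5 × 1 = 82.83 kips → 0.75 × 82.83 = 62.1 kips.
Bearing (1.5 l_c t F_u ≤ 3.0 d t F_u): upper limit = 3.0·0.625·0.5·58 = 54.38 kips.
  Edge l_c = 1 − 0.6875/2 = 0.6562 → r_n = 28.55 kips; interior l_c = 1.75 − 0.6875 = 1.062 → r_n = 46.22 kips.
  R_n,bearing = 1·28.55 + 4·46.22 = 213.4 kips → 0.75 × 213.4 = 160 kips.
Bolt shear governs: 62.1 kips.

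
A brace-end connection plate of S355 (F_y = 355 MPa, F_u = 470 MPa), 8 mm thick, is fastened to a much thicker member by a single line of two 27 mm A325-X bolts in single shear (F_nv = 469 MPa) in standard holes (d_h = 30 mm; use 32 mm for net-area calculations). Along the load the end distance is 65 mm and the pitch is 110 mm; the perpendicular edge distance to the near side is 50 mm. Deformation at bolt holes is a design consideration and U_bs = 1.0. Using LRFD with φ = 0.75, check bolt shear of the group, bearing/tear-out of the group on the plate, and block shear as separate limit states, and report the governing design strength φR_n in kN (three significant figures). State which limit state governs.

Bolt shear: A_b = π·27²/4 = 572.6 mm²; R_n = 469 × 572.6 × 2 × 1 / 1000 = 537.1 kN → 0.75 × 537.1 = 403 kN.
Bearing: edge l_c = 50, r_n = 225.6 kN; interior l_c = 80, r_n = 243.6 kN; R_n = 225.6 + 1·243.6 = 469.2 kN → 352 kN.
Block shear: A_gv = 1400, A_nv = 1016, A_nt = 272 mm²; R_n = min(0.6F_uA_nv, 0.6F_yA_gv) + U_bs·F_u·A_nt = 414.4 kN → 311 kN.
Block shear governs: 311 kN.

311 kN (block shear governs)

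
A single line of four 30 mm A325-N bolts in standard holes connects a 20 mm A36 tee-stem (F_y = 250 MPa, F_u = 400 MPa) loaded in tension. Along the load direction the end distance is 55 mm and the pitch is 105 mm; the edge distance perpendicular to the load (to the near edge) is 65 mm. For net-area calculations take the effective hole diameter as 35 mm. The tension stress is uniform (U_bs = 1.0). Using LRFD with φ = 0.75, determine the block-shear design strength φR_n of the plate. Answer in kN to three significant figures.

1120 kN

Shear plane L_v = 55 + 3·105 = 370 mm; A_gv = 370 × 20 = 7400 mm².
A_nv = (370 − 3.5·35) × 20 = 4950 mm².
A_nt = (65 − 0.5·35) × 20 = 950 mm².
0.6 F_u A_nv = 1188 kN; 0.6 F_y A_gv = 1110 kN → shear yielding governs the shear term.
R_n = 1110 + 1.0 × 400 × 950 / 1000 = 1490 kN.
Design strength φR_n = 0.75 × 1490 = 1120 kN.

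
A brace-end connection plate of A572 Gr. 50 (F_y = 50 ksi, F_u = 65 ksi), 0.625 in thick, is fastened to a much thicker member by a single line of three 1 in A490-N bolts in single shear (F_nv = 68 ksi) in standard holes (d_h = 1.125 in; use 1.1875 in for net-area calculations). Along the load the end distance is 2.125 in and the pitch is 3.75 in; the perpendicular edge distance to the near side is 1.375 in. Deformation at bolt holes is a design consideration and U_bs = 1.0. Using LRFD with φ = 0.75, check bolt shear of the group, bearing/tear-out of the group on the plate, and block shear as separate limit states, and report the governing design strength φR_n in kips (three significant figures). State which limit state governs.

Bolt shear: A_b = π·1²/4 = 0.7854 in²; R_n = 68 × 0.7854 × 3 × 1 = 160.2 kips → 0.75 × 160.2 = 120 kips.
Bearing: edge l_c = 1.562, r_n = 76.17 kips; interior l_c = 2.625, r_n = 97.5 kips; R_n = 76.17 + 2·97.5 = 271.2 kips → 203 kips.
Block shear: A_gv = 6.016, A_nv = 4.16, A_nt = 0.4883 in²; R_n = min(0.6F_uA_nv, 0.6F_yA_gv) + U_bs·F_u·A_nt = 194 kips → 145 kips.
Bolt shear governs: 120 kips.

120 kips (bolt shear governs)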